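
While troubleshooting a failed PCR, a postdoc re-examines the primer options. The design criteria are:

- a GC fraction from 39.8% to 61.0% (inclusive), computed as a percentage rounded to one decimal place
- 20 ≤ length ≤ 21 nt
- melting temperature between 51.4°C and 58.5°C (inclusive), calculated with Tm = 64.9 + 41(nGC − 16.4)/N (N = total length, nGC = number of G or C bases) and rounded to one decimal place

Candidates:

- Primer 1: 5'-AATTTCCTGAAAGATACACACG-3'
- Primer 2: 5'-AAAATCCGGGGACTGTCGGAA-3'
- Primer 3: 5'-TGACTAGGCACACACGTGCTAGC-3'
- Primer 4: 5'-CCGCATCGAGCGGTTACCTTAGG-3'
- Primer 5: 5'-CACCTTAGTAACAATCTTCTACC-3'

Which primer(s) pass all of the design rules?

Primer 1 (22 nt, A=9 T=5 G=3 C=5): GC 8/22 = 36.4%, outside 39.8–61.0% ✗; length 22, outside 20–21 ✗; Tm = 64.9 + 41·(8 − 16.4)/22 = 49.2°C, outside 51.4–58.5°C ✗ — fails.
Primer 2 (21 nt, A=7 T=3 G=7 C=4): GC 11/21 = 52.4% ✓; length 21 ✓; Tm = 64.9 + 41·(11 − 16.4)/21 = 54.4°C ✓ — passes.
Primer 3 (23 nt, A=6 T=4 G=6 C=7): GC 13/23 = 56.5% ✓; length 23, outside 20–21 ✗; Tm = 64.9 + 41·(13 − 16.4)/23 = 58.8°C, outside 51.4–58.5°C ✗ — fails.
Primer 4 (23 nt, A=4 T=5 G=7 C=7): GC 14/23 = 60.9% ✓; length 23, outside 20–21 ✗; Tm = 64.9 + 41·(14 − 16.4)/23 = 60.6°C, outside 51.4–58.5°C ✗ — fails.
Primer 5 (23 nt, A=7 T=7 G=1 C=8): GC 9/23 = 39.1%, outside 39.8–61.0% ✗; length 23, outside 20–21 ✗; Tm = 64.9 + 41·(9 − 16.4)/23 = 51.7°C ✓ — fails.

Primer 2 only.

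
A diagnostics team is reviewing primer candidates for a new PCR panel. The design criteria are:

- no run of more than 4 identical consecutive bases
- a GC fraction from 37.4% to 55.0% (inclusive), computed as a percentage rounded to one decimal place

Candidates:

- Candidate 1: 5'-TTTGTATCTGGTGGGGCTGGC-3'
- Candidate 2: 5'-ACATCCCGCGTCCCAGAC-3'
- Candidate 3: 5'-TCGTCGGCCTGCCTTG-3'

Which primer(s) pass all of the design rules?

Candidate 1 (21 nt, A=1 T=8 G=9 C=3): longest run = 4 ✓; GC 12/21 = 57.1%, outside 37.4–55.0% ✗ — fails.
Candidate 2 (18 nt, A=4 T=2 G=3 C=9): longest run = 3 ✓; GC 12/18 = 66.7%, outside 37.4–55.0% ✗ — fails.
Candidate 3 (16 nt, A=0 T=5 G=5 C=6): longest run = 2 ✓; GC 11/16 = 68.8%, outside 37.4–55.0% ✗ — fails.

None of the candidates satisfy all criteria.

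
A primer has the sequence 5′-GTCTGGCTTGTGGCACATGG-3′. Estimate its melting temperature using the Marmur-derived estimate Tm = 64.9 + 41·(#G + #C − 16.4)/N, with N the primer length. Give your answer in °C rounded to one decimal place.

55.9°C

Base counts: A=2, T=6, G=8, C=4; G+C = 12, N = 20.
Tm = 64.9 + 41·(12 − 16.4)/20 = 64.9 + -180.40/20 = 55.9°C.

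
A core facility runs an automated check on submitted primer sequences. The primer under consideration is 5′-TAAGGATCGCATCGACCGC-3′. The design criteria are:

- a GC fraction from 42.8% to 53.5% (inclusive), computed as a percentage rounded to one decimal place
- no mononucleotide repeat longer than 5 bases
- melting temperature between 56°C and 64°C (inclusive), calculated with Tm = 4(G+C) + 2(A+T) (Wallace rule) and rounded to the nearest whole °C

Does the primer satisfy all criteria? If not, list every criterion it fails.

Base counts: A=5, T=3, G=5, C=6 (length 19).
GC content: GC 11/19 = 57.9%, outside 42.8–53.5% ✗
homopolymer run: longest run = 2 ✓
Tm: Tm = 2·8 + 4·11 = 60°C ✓

Fails: GC content.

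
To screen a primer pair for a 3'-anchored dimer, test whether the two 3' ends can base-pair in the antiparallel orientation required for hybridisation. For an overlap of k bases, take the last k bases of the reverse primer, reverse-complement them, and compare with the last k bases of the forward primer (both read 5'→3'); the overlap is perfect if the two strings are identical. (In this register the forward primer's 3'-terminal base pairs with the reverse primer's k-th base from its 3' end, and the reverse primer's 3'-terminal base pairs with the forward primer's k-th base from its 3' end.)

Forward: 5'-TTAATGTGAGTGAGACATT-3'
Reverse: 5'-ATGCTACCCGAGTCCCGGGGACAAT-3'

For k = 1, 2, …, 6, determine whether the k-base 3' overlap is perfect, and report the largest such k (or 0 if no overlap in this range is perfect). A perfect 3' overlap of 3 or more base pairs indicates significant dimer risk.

Last 6 bases (5'→3') — forward …GACATT, reverse …GACAAT.
Reverse complement of the reverse primer's last 6 bases: ATTGTC; its first k bases are the reverse complement of the reverse primer's last k bases, so a perfect k-base overlap needs the forward primer's last k bases to equal them.
Comparing (forward last k vs required): k=1: T vs A ✗; k=2: TT vs AT ✗; k=3: ATT vs ATT ✓; k=4: CATT vs ATTG ✗; k=5: ACATT vs ATTGT ✗; k=6: GACATT vs ATTGTC ✗.
Only k = 3 is perfect, so the longest perfect 3' overlap is 3.

Longest perfect overlap: 3 complementary base pairs; significant dimer risk (threshold 3).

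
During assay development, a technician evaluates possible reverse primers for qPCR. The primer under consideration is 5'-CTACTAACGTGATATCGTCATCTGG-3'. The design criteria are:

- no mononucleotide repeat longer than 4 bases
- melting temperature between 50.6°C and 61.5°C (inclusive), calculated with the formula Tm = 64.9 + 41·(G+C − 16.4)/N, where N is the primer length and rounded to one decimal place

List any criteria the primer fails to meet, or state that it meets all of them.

Meets all criteria.

Base counts: A=6, T=8, G=5, C=6 (length 25).
homopolymer run: longest run = 2 ✓
Tm: Tm = 64.9 + 41·(11 − 16.4)/25 = 56.0°C ✓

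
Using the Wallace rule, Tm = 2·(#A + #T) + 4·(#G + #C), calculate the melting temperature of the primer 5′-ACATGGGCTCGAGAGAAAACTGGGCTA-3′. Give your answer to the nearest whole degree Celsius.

82°C

Base counts: A=9, T=4, G=9, C=5 (length 27).
Tm = 2·(9+4) + 4·(9+5) = 2·13 + 4·14 = 26 + 56 = 82°C.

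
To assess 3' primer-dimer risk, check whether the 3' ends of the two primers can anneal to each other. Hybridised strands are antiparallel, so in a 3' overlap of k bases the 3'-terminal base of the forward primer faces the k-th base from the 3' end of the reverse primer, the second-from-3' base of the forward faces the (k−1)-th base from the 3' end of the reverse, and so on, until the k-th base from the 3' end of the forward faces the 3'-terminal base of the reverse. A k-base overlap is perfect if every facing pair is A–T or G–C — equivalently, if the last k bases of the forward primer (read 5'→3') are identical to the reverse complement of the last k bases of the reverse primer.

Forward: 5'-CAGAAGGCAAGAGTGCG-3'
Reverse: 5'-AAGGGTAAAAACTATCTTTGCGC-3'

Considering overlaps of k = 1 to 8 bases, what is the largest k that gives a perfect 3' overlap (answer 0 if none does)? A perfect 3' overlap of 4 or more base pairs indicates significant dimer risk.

Last 8 bases (5'→3') — forward …AGAGTGCG, reverse …CTTTGCGC.
Reverse complement of the reverse primer's last 8 bases: GCGCAAAG; its first k bases are the reverse complement of the reverse primer's last k bases, so a perfect k-base overlap needs the forward primer's last k bases to equal them.
Comparing (forward last k vs required): k=1: G vs G ✓; k=2: CG vs GC ✗; k=3: GCG vs GCG ✓; k=4: TGCG vs GCGC ✗; k=5: GTGCG vs GCGCA ✗; k=6: AGTGCG vs GCGCAA ✗; k=7: GAGTGCG vs GCGCAAA ✗; k=8: AGAGTGCG vs GCGCAAAG ✗.
Perfect overlaps at k = 1, 3; the largest is 3.

Longest perfect overlap: 3 complementary base pairs; below the dimer-risk threshold (threshold 4).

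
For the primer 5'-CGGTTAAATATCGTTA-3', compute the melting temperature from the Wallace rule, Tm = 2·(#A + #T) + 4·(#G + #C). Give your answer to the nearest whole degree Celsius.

42°C

Base counts: A=5, T=6, G=3, C=2 (length 16).
Tm = 2·(5+6) + 4·(3+2) = 2·11 + 4·5 = 22 + 20 = 42°C.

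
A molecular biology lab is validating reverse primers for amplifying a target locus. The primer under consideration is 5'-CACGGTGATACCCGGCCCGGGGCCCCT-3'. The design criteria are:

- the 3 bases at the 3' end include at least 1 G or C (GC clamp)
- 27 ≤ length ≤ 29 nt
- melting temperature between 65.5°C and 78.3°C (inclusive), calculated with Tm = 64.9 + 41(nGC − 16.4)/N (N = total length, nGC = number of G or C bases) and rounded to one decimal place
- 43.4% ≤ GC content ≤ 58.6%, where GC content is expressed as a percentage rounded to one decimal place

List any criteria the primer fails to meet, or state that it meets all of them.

Fails: GC content.

Base counts: A=3, T=3, G=9, C=12 (length 27).
GC clamp: 3' end CCT has 2 G/C ✓
length: length 27 ✓
Tm: Tm = 64.9 + 41·(21 − 16.4)/27 = 71.9°C ✓
GC content: GC 21/27 = 77.8%, outside 43.4–58.6% ✗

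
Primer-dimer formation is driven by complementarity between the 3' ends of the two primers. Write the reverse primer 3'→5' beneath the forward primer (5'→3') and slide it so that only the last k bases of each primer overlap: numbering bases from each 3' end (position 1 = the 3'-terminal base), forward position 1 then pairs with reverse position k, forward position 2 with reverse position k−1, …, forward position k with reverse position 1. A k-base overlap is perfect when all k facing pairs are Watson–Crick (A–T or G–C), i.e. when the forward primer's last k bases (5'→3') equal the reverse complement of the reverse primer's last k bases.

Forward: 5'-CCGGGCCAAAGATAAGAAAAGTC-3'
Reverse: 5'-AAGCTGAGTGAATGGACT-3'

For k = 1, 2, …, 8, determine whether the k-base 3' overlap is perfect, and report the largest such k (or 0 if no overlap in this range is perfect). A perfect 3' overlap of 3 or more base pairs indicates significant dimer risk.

Longest perfect overlap: 4 complementary base pairs; significant dimer risk (threshold 3).

Last 8 bases (5'→3') — forward …GAAAAGTC, reverse …AATGGACT.
Reverse complement of the reverse primer's last 8 bases: AGTCCATT; its first k bases are the reverse complement of the reverse primer's last k bases, so a perfect k-base overlap needs the forward primer's last k bases to equal them.
Comparing (forward last k vs required): k=1: C vs A ✗; k=2: TC vs AG ✗; k=3: GTC vs AGT ✗; k=4: AGTC vs AGTC ✓; k=5: AAGTC vs AGTCC ✗; k=6: AAAGTC vs AGTCCA ✗; k=7: AAAAGTC vs AGTCCAT ✗; k=8: GAAAAGTC vs AGTCCATT ✗.
Only k = 4 is perfect, so the longest perfect 3' overlap is 4.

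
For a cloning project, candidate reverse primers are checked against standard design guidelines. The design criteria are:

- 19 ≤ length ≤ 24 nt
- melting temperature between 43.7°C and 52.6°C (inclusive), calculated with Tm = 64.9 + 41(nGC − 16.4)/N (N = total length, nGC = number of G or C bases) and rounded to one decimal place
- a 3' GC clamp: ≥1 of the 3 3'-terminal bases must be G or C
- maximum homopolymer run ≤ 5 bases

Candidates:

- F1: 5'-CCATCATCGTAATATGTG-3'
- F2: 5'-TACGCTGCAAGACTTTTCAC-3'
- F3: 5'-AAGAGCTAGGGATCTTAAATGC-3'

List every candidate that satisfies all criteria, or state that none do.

F2 and F3.

F1 (18 nt, A=5 T=6 G=3 C=4): length 18, outside 19–24 ✗; Tm = 64.9 + 41·(7 − 16.4)/18 = 43.5°C, outside 43.7–52.6°C ✗; 3' end GTG has 2 G/C ✓; longest run = 2 ✓ — fails.
F2 (20 nt, A=5 T=6 G=3 C=6): length 20 ✓; Tm = 64.9 + 41·(9 − 16.4)/20 = 49.7°C ✓; 3' end CAC has 2 G/C ✓; longest run = 4 ✓ — passes.
F3 (22 nt, A=8 T=5 G=6 C=3): length 22 ✓; Tm = 64.9 + 41·(9 − 16.4)/22 = 51.1°C ✓; 3' end TGC has 2 G/C ✓; longest run = 3 ✓ — passes.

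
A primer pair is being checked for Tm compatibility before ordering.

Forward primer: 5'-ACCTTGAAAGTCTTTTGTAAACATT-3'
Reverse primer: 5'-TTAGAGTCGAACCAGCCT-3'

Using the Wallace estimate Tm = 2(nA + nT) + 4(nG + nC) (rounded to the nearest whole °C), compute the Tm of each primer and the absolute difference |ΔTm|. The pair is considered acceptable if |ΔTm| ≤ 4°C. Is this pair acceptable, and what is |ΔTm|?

Forward: A=8 T=10 G=3 C=4 → Tm = 2·18 + 4·7 = 64°C.
Reverse: A=5 T=4 G=4 C=5 → Tm = 2·9 + 4·9 = 54°C.
|ΔTm| = |64 − 54| = 10°C, > 4°C.

|ΔTm| = 10°C; the pair is not acceptable.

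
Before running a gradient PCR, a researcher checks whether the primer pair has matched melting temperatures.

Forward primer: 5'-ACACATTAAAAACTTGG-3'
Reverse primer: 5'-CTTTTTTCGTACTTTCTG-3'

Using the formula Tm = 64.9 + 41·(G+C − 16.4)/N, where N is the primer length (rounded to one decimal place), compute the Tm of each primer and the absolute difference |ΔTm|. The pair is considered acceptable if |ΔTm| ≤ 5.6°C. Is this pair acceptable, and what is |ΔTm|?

Forward: G+C = 5, N = 17 → Tm = 64.9 + 41·(5 − 16.4)/17 = 37.4°C.
Reverse: G+C = 6, N = 18 → Tm = 64.9 + 41·(6 − 16.4)/18 = 41.2°C.
|ΔTm| = |37.4 − 41.2| = 3.8°C, ≤ 5.6°C.

|ΔTm| = 3.8°C; the pair is acceptable.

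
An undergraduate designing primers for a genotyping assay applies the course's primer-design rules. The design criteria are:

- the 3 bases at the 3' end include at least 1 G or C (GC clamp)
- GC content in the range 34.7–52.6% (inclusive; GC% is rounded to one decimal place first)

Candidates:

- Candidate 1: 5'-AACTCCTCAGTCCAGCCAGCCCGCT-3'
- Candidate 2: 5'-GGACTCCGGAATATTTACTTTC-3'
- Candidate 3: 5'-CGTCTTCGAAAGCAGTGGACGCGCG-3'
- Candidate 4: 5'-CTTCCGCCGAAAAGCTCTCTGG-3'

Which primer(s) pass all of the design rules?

Candidate 2 only.

Candidate 1 (25 nt, A=5 T=4 G=4 C=12): 3' end GCT has 2 G/C ✓; GC 16/25 = 64.0%, outside 34.7–52.6% ✗ — fails.
Candidate 2 (22 nt, A=5 T=8 G=4 C=5): 3' end TTC has 1 G/C ✓; GC 9/22 = 40.9% ✓ — passes.
Candidate 3 (25 nt, A=5 T=4 G=9 C=7): 3' end GCG has 3 G/C ✓; GC 16/25 = 64.0%, outside 34.7–52.6% ✗ — fails.
Candidate 4 (22 nt, A=4 T=5 G=5 C=8): 3' end TGG has 2 G/C ✓; GC 13/22 = 59.1%, outside 34.7–52.6% ✗ — fails.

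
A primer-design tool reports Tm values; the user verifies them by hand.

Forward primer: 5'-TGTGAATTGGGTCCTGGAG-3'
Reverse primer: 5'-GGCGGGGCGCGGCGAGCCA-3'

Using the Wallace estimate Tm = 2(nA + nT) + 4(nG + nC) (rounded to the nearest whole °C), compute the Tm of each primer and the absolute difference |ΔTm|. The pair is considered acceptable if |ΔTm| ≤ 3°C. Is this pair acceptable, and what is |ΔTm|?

Forward: A=3 T=6 G=8 C=2 → Tm = 2·9 + 4·10 = 58°C.
Reverse: A=2 T=0 G=11 C=6 → Tm = 2·2 + 4·17 = 72°C.
|ΔTm| = |58 − 72| = 14°C, > 3°C.

|ΔTm| = 14°C; the pair is not acceptable.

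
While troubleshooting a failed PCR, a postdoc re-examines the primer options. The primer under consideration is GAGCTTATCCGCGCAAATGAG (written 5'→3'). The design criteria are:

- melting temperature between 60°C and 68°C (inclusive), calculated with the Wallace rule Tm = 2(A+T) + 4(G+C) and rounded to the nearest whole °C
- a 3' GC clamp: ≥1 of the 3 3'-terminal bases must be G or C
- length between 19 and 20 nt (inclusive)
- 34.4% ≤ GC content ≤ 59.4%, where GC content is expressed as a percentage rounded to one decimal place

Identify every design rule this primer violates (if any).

Base counts: A=6, T=4, G=6, C=5 (length 21).
Tm: Tm = 2·10 + 4·11 = 64°C ✓
GC clamp: 3' end GAG has 2 G/C ✓
length: length 21, outside 19–20 ✗
GC content: GC 11/21 = 52.4% ✓

Fails: length.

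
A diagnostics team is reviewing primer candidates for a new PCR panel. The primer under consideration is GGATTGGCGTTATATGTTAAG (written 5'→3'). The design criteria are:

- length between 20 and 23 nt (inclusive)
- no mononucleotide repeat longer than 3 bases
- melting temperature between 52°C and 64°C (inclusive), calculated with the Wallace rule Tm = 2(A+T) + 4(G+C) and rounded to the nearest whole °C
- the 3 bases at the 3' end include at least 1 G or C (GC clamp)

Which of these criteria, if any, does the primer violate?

Base counts: A=5, T=8, G=7, C=1 (length 21).
length: length 21 ✓
homopolymer run: longest run = 2 ✓
Tm: Tm = 2·13 + 4·8 = 58°C ✓
GC clamp: 3' end AAG has 1 G/C ✓

Meets all criteria.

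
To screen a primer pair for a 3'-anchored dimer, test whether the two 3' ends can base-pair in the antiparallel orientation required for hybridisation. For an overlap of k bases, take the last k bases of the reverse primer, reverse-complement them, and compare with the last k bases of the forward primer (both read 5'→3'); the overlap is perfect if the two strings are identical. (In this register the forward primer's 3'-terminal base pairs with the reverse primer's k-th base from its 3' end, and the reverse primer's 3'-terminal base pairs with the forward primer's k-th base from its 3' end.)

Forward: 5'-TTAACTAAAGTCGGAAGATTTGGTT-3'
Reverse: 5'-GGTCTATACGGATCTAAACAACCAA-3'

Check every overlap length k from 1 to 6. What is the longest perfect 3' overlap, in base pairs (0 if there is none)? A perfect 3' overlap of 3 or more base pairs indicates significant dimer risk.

Last 6 bases (5'→3') — forward …TTGGTT, reverse …AACCAA.
Reverse complement of the reverse primer's last 6 bases: TTGGTT; its first k bases are the reverse complement of the reverse primer's last k bases, so a perfect k-base overlap needs the forward primer's last k bases to equal them.
Comparing (forward last k vs required): k=1: T vs T ✓; k=2: TT vs TT ✓; k=3: GTT vs TTG ✗; k=4: GGTT vs TTGG ✗; k=5: TGGTT vs TTGGT ✗; k=6: TTGGTT vs TTGGTT ✓.
Perfect overlaps at k = 1, 2, 6; the largest is 6.

Longest perfect overlap: 6 complementary base pairs; significant dimer risk (threshold 3).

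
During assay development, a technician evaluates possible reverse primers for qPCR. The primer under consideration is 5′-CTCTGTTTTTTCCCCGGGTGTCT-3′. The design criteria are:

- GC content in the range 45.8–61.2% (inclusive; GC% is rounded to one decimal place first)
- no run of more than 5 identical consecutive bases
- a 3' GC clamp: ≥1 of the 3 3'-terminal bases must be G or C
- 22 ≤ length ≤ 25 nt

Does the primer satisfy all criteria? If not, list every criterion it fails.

Fails: homopolymer run.

Base counts: A=0, T=11, G=5, C=7 (length 23).
GC content: GC 12/23 = 52.2% ✓
homopolymer run: longest run = 6, exceeds 5 ✗
GC clamp: 3' end TCT has 1 G/C ✓
length: length 23 ✓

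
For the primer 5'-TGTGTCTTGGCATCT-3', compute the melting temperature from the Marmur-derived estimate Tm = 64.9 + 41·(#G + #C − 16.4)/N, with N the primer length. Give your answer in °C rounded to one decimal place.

39.2°C

Base counts: A=1, T=7, G=4, C=3; G+C = 7, N = 15.
Tm = 64.9 + 41·(7 − 16.4)/15 = 64.9 + -385.40/15 = 39.2°C.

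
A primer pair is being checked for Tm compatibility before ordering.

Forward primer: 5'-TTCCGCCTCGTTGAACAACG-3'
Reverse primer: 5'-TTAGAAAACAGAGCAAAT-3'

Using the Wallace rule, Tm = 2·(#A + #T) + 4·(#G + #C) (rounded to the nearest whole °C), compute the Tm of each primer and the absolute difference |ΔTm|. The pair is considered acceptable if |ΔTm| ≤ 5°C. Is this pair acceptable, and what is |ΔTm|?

|ΔTm| = 16°C; the pair is not acceptable.

Forward: A=4 T=5 G=4 C=7 → Tm = 2·9 + 4·11 = 62°C.
Reverse: A=10 T=3 G=3 C=2 → Tm = 2·13 + 4·5 = 46°C.
|ΔTm| = |62 − 46| = 16°C, > 5°C.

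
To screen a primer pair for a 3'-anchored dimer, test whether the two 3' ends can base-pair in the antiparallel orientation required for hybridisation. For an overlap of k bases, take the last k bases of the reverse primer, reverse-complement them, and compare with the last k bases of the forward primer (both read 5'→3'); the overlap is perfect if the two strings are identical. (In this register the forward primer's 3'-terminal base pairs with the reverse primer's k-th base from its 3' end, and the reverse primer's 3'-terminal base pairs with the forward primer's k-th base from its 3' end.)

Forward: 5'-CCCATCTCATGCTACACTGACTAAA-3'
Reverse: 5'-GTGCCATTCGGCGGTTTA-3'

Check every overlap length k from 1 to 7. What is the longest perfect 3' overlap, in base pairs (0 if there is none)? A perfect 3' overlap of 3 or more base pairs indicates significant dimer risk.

Longest perfect overlap: 4 complementary base pairs; significant dimer risk (threshold 3).

Last 7 bases (5'→3') — forward …GACTAAA, reverse …CGGTTTA.
Reverse complement of the reverse primer's last 7 bases: TAAACCG; its first k bases are the reverse complement of the reverse primer's last k bases, so a perfect k-base overlap needs the forward primer's last k bases to equal them.
Comparing (forward last k vs required): k=1: A vs T ✗; k=2: AA vs TA ✗; k=3: AAA vs TAA ✗; k=4: TAAA vs TAAA ✓; k=5: CTAAA vs TAAAC ✗; k=6: ACTAAA vs TAAACC ✗; k=7: GACTAAA vs TAAACCG ✗.
Only k = 4 is perfect, so the longest perfect 3' overlap is 4.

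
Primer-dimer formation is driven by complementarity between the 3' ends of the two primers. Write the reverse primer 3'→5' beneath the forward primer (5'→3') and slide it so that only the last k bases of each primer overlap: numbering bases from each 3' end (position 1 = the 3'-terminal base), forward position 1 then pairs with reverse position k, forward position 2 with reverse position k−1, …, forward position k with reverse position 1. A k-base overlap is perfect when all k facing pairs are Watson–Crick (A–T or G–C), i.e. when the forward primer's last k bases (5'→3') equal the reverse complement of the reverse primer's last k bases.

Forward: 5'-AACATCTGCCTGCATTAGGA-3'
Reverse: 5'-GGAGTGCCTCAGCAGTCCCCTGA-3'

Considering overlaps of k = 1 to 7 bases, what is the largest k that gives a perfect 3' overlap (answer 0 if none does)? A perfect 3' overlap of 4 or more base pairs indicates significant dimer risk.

Last 7 bases (5'→3') — forward …ATTAGGA, reverse …CCCCTGA.
Reverse complement of the reverse primer's last 7 bases: TCAGGGG; its first k bases are the reverse complement of the reverse primer's last k bases, so a perfect k-base overlap needs the forward primer's last k bases to equal them.
Comparing (forward last k vs required): k=1: A vs T ✗; k=2: GA vs TC ✗; k=3: GGA vs TCA ✗; k=4: AGGA vs TCAG ✗; k=5: TAGGA vs TCAGG ✗; k=6: TTAGGA vs TCAGGG ✗; k=7: ATTAGGA vs TCAGGGG ✗.
No overlap length from 1 to 7 is perfect, so the longest perfect 3' overlap is 0.

Longest perfect overlap: 0 complementary base pairs; below the dimer-risk threshold (threshold 4).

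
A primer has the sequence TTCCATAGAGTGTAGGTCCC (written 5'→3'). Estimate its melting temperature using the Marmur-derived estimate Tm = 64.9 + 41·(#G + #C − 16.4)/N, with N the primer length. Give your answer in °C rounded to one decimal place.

51.8°C

Base counts: A=4, T=6, G=5, C=5; G+C = 10, N = 20.
Tm = 64.9 + 41·(10 − 16.4)/20 = 64.9 + -262.40/20 = 51.8°C.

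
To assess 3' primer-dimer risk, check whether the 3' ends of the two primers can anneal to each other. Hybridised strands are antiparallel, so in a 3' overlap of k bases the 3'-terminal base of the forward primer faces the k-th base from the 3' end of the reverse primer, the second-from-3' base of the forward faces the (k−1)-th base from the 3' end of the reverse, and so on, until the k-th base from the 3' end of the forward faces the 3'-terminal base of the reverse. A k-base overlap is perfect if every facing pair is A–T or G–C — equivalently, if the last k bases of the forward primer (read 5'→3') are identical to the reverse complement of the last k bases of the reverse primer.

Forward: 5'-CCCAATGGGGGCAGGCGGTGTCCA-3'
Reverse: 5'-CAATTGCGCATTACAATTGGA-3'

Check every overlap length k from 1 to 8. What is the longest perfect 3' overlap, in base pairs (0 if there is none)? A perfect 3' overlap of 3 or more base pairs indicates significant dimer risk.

Longest perfect overlap: 4 complementary base pairs; significant dimer risk (threshold 3).

Last 8 bases (5'→3') — forward …GGTGTCCA, reverse …CAATTGGA.
Reverse complement of the reverse primer's last 8 bases: TCCAATTG; its first k bases are the reverse complement of the reverse primer's last k bases, so a perfect k-base overlap needs the forward primer's last k bases to equal them.
Comparing (forward last k vs required): k=1: A vs T ✗; k=2: CA vs TC ✗; k=3: CCA vs TCC ✗; k=4: TCCA vs TCCA ✓; k=5: GTCCA vs TCCAA ✗; k=6: TGTCCA vs TCCAAT ✗; k=7: GTGTCCA vs TCCAATT ✗; k=8: GGTGTCCA vs TCCAATTG ✗.
Only k = 4 is perfect, so the longest perfect 3' overlap is 4.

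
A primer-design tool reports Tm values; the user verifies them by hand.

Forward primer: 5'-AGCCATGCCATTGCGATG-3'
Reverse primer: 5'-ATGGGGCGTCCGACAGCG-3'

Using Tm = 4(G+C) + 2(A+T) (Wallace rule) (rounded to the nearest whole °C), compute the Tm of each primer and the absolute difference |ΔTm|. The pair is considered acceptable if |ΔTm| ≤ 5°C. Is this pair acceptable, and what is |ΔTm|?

Forward: A=4 T=4 G=5 C=5 → Tm = 2·8 + 4·10 = 56°C.
Reverse: A=3 T=2 G=8 C=5 → Tm = 2·5 + 4·13 = 62°C.
|ΔTm| = |56 − 62| = 6°C, > 5°C.

|ΔTm| = 6°C; the pair is not acceptable.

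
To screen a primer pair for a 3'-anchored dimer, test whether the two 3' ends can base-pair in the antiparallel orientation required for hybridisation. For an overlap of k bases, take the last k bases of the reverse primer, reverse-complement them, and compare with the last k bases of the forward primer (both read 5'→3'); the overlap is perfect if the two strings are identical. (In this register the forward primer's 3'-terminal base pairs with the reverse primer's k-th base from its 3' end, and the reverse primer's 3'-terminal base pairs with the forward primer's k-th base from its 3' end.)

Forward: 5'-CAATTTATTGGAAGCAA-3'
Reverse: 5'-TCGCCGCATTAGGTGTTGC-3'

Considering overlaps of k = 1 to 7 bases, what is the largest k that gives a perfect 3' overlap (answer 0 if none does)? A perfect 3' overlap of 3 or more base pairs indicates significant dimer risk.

Last 7 bases (5'→3') — forward …GAAGCAA, reverse …GTGTTGC.
Reverse complement of the reverse primer's last 7 bases: GCAACAC; its first k bases are the reverse complement of the reverse primer's last k bases, so a perfect k-base overlap needs the forward primer's last k bases to equal them.
Comparing (forward last k vs required): k=1: A vs G ✗; k=2: AA vs GC ✗; k=3: CAA vs GCA ✗; k=4: GCAA vs GCAA ✓; k=5: AGCAA vs GCAAC ✗; k=6: AAGCAA vs GCAACA ✗; k=7: GAAGCAA vs GCAACAC ✗.
Only k = 4 is perfect, so the longest perfect 3' overlap is 4.

Longest perfect overlap: 4 complementary base pairs; significant dimer risk (threshold 3).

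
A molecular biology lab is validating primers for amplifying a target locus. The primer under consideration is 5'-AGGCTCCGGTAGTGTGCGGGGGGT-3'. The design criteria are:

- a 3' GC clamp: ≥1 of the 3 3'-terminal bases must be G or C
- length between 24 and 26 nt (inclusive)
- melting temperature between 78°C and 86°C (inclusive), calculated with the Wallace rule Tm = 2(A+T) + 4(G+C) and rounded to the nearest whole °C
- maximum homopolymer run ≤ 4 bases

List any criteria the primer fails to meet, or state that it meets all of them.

Base counts: A=2, T=5, G=13, C=4 (length 24).
GC clamp: 3' end GGT has 2 G/C ✓
length: length 24 ✓
Tm: Tm = 2·7 + 4·17 = 82°C ✓
homopolymer run: longest run = 6, exceeds 4 ✗

Fails: homopolymer run.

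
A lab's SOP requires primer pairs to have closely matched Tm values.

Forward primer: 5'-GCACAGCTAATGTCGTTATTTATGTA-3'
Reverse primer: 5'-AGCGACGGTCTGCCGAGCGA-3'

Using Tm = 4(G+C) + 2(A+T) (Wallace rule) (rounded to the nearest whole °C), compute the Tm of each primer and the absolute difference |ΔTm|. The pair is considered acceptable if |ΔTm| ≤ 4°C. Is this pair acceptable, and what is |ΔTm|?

|ΔTm| = 2°C; the pair is acceptable.

Forward: A=7 T=10 G=5 C=4 → Tm = 2·17 + 4·9 = 70°C.
Reverse: A=4 T=2 G=8 C=6 → Tm = 2·6 + 4·14 = 68°C.
|ΔTm| = |70 − 68| = 2°C, ≤ 4°C.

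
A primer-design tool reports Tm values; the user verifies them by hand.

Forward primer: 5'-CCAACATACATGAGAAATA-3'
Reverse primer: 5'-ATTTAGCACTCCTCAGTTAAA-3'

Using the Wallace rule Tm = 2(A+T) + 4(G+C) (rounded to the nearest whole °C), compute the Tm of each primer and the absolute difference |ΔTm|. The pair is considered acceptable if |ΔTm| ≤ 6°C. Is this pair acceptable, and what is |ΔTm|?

|ΔTm| = 6°C; the pair is acceptable.

Forward: A=10 T=3 G=2 C=4 → Tm = 2·13 + 4·6 = 50°C.
Reverse: A=7 T=7 G=2 C=5 → Tm = 2·14 + 4·7 = 56°C.
|ΔTm| = |50 − 56| = 6°C, ≤ 6°C.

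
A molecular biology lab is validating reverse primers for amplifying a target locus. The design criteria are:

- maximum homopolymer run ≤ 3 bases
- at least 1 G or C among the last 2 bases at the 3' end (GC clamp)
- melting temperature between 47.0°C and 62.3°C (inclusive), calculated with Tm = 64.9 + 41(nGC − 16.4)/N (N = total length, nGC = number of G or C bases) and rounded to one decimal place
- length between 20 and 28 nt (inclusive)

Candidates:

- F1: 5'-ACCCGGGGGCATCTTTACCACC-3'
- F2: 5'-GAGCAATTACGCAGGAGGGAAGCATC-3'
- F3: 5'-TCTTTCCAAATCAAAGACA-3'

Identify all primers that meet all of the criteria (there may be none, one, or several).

F2 only.

F1 (22 nt, A=4 T=4 G=5 C=9): longest run = 5, exceeds 3 ✗; 3' end CC has 2 G/C ✓; Tm = 64.9 + 41·(14 − 16.4)/22 = 60.4°C ✓; length 22 ✓ — fails.
F2 (26 nt, A=9 T=3 G=9 C=5): longest run = 3 ✓; 3' end TC has 1 G/C ✓; Tm = 64.9 + 41·(14 − 16.4)/26 = 61.1°C ✓; length 26 ✓ — passes.
F3 (19 nt, A=8 T=5 G=1 C=5): longest run = 3 ✓; 3' end CA has 1 G/C ✓; Tm = 64.9 + 41·(6 − 16.4)/19 = 42.5°C, outside 47.0–62.3°C ✗; length 19, outside 20–28 ✗ — fails.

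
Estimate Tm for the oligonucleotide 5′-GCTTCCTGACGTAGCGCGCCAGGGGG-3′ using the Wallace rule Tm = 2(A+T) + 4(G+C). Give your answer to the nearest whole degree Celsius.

Base counts: A=3, T=4, G=11, C=8 (length 26).
Tm = 2·(3+4) + 4·(11+8) = 2·7 + 4·19 = 14 + 76 = 90°C.

90°C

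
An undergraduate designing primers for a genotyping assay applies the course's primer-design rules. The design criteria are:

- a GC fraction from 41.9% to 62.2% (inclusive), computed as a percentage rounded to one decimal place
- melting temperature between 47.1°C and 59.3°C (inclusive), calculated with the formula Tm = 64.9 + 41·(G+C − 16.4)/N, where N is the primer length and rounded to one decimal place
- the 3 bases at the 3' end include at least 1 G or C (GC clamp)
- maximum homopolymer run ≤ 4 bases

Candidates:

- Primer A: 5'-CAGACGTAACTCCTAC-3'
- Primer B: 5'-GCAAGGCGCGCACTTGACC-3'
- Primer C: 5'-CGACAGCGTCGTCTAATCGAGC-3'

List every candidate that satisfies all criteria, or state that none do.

Primer C only.

Primer A (16 nt, A=5 T=3 G=2 C=6): GC 8/16 = 50.0% ✓; Tm = 64.9 + 41·(8 − 16.4)/16 = 43.4°C, outside 47.1–59.3°C ✗; 3' end TAC has 1 G/C ✓; longest run = 2 ✓ — fails.
Primer B (19 nt, A=4 T=2 G=6 C=7): GC 13/19 = 68.4%, outside 41.9–62.2% ✗; Tm = 64.9 + 41·(13 − 16.4)/19 = 57.6°C ✓; 3' end ACC has 2 G/C ✓; longest run = 2 ✓ — fails.
Primer C (22 nt, A=5 T=4 G=6 C=7): GC 13/22 = 59.1% ✓; Tm = 64.9 + 41·(13 − 16.4)/22 = 58.6°C ✓; 3' end AGC has 2 G/C ✓; longest run = 2 ✓ — passes.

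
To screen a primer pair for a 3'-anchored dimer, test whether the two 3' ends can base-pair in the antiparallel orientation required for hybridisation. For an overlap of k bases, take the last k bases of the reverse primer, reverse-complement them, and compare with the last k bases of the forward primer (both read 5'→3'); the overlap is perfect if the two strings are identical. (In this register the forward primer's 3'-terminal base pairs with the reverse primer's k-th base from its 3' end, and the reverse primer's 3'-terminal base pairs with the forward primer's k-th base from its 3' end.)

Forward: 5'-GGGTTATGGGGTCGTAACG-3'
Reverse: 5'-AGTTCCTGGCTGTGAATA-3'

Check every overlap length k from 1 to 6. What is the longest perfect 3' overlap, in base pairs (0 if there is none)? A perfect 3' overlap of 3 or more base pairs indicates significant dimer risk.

Last 6 bases (5'→3') — forward …GTAACG, reverse …TGAATA.
Reverse complement of the reverse primer's last 6 bases: TATTCA; its first k bases are the reverse complement of the reverse primer's last k bases, so a perfect k-base overlap needs the forward primer's last k bases to equal them.
Comparing (forward last k vs required): k=1: G vs T ✗; k=2: CG vs TA ✗; k=3: ACG vs TAT ✗; k=4: AACG vs TATT ✗; k=5: TAACG vs TATTC ✗; k=6: GTAACG vs TATTCA ✗.
No overlap length from 1 to 6 is perfect, so the longest perfect 3' overlap is 0.

Longest perfect overlap: 0 complementary base pairs; below the dimer-risk threshold (threshold 3).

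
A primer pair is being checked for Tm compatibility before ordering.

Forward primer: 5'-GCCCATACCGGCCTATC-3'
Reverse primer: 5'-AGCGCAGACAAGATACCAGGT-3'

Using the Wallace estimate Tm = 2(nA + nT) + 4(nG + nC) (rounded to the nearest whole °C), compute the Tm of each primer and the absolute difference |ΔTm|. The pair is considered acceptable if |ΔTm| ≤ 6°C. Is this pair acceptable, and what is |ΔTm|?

|ΔTm| = 8°C; the pair is not acceptable.

Forward: A=3 T=3 G=3 C=8 → Tm = 2·6 + 4·11 = 56°C.
Reverse: A=8 T=2 G=6 C=5 → Tm = 2·10 + 4·11 = 64°C.
|ΔTm| = |56 − 64| = 8°C, > 6°C.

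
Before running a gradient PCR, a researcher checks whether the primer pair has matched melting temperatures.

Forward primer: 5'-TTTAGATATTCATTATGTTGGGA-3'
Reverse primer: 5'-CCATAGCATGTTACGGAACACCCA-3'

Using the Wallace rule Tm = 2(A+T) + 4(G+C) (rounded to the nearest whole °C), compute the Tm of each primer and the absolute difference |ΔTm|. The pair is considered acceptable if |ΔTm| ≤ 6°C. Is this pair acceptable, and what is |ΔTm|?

|ΔTm| = 14°C; the pair is not acceptable.

Forward: A=6 T=11 G=5 C=1 → Tm = 2·17 + 4·6 = 58°C.
Reverse: A=8 T=4 G=4 C=8 → Tm = 2·12 + 4·12 = 72°C.
|ΔTm| = |58 − 72| = 14°C, > 6°C.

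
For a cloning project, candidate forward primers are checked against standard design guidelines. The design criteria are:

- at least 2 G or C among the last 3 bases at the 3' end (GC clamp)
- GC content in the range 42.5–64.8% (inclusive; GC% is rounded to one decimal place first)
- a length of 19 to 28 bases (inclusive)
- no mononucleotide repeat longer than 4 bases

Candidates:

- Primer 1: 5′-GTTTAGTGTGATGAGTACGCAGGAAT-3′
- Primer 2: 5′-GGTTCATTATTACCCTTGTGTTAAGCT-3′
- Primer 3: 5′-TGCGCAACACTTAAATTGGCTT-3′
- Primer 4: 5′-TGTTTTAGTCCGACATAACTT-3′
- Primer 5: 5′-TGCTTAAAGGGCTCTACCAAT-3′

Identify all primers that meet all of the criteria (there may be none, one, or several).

Primer 1 (26 nt, A=7 T=8 G=9 C=2): 3' end AAT has 0 G/C, need ≥2 ✗; GC 11/26 = 42.3%, outside 42.5–64.8% ✗; length 26 ✓; longest run = 3 ✓ — fails.
Primer 2 (27 nt, A=5 T=12 G=5 C=5): 3' end GCT has 2 G/C ✓; GC 10/27 = 37.0%, outside 42.5–64.8% ✗; length 27 ✓; longest run = 3 ✓ — fails.
Primer 3 (22 nt, A=6 T=7 G=4 C=5): 3' end CTT has 1 G/C, need ≥2 ✗; GC 9/22 = 40.9%, outside 42.5–64.8% ✗; length 22 ✓; longest run = 3 ✓ — fails.
Primer 4 (21 nt, A=5 T=9 G=3 C=4): 3' end CTT has 1 G/C, need ≥2 ✗; GC 7/21 = 33.3%, outside 42.5–64.8% ✗; length 21 ✓; longest run = 4 ✓ — fails.
Primer 5 (21 nt, A=6 T=6 G=4 C=5): 3' end AAT has 0 G/C, need ≥2 ✗; GC 9/21 = 42.9% ✓; length 21 ✓; longest run = 3 ✓ — fails.

None of the candidates satisfy all criteria.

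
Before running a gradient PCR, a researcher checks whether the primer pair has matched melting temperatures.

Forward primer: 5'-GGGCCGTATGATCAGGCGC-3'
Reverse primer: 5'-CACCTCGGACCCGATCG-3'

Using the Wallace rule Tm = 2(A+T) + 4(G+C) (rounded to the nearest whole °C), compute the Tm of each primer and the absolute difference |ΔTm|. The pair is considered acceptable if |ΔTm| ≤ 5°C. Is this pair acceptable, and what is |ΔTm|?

|ΔTm| = 6°C; the pair is not acceptable.

Forward: A=3 T=3 G=8 C=5 → Tm = 2·6 + 4·13 = 64°C.
Reverse: A=3 T=2 G=4 C=8 → Tm = 2·5 + 4·12 = 58°C.
|ΔTm| = |64 − 58| = 6°C, > 5°C.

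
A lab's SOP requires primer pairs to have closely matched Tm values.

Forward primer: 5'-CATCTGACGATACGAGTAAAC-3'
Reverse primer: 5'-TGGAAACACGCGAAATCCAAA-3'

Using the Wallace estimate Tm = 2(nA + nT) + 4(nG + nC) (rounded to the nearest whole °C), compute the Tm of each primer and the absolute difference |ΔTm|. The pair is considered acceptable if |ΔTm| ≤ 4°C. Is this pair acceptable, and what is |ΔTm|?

Forward: A=8 T=4 G=4 C=5 → Tm = 2·12 + 4·9 = 60°C.
Reverse: A=10 T=2 G=4 C=5 → Tm = 2·12 + 4·9 = 60°C.
|ΔTm| = |60 − 60| = 0°C, ≤ 4°C.

|ΔTm| = 0°C; the pair is acceptable.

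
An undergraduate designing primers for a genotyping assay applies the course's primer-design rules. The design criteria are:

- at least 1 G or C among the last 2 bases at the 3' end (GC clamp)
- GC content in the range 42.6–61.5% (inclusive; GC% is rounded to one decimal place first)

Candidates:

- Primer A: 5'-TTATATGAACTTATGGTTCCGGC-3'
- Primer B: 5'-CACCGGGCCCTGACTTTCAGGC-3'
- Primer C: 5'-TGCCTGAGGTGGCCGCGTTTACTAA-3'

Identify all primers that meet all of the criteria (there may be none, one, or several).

Primer A (23 nt, A=5 T=9 G=5 C=4): 3' end GC has 2 G/C ✓; GC 9/23 = 39.1%, outside 42.6–61.5% ✗ — fails.
Primer B (22 nt, A=3 T=4 G=6 C=9): 3' end GC has 2 G/C ✓; GC 15/22 = 68.2%, outside 42.6–61.5% ✗ — fails.
Primer C (25 nt, A=4 T=7 G=8 C=6): 3' end AA has 0 G/C, need ≥1 ✗; GC 14/25 = 56.0% ✓ — fails.

None of the candidates satisfy all criteria.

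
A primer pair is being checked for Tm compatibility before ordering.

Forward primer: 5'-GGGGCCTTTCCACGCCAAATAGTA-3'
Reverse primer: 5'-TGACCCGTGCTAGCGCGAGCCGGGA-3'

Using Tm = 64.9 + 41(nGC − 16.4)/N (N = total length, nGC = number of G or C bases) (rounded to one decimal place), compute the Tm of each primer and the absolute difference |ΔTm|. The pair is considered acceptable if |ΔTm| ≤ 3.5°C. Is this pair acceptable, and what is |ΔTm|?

Forward: G+C = 13, N = 24 → Tm = 64.9 + 41·(13 − 16.4)/24 = 59.1°C.
Reverse: G+C = 18, N = 25 → Tm = 64.9 + 41·(18 − 16.4)/25 = 67.5°C.
|ΔTm| = |59.1 − 67.5| = 8.4°C, > 3.5°C.

|ΔTm| = 8.4°C; the pair is not acceptable.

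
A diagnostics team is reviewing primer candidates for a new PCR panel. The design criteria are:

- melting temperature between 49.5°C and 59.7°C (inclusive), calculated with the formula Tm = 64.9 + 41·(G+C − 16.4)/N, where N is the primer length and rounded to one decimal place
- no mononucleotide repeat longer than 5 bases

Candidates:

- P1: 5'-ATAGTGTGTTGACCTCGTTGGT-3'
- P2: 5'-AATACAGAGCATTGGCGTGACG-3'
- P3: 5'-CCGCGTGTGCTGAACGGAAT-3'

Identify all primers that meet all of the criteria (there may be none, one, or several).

P1 (22 nt, A=3 T=9 G=7 C=3): Tm = 64.9 + 41·(10 − 16.4)/22 = 53.0°C ✓; longest run = 2 ✓ — passes.
P2 (22 nt, A=7 T=4 G=7 C=4): Tm = 64.9 + 41·(11 − 16.4)/22 = 54.8°C ✓; longest run = 2 ✓ — passes.
P3 (20 nt, A=4 T=4 G=7 C=5): Tm = 64.9 + 41·(12 − 16.4)/20 = 55.9°C ✓; longest run = 2 ✓ — passes.

P1, P2 and P3.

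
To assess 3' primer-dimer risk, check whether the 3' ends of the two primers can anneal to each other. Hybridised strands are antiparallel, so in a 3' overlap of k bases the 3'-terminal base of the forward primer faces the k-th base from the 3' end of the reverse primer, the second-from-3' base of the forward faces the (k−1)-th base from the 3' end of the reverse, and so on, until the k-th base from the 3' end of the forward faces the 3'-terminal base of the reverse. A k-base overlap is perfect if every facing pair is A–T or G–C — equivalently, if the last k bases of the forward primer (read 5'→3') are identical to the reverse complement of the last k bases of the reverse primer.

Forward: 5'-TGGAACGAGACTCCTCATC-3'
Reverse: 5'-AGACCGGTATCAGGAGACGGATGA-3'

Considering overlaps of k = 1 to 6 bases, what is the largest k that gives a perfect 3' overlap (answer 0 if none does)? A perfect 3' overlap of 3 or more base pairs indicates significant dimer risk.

Longest perfect overlap: 5 complementary base pairs; significant dimer risk (threshold 3).

Last 6 bases (5'→3') — forward …CTCATC, reverse …GGATGA.
Reverse complement of the reverse primer's last 6 bases: TCATCC; its first k bases are the reverse complement of the reverse primer's last k bases, so a perfect k-base overlap needs the forward primer's last k bases to equal them.
Comparing (forward last k vs required): k=1: C vs T ✗; k=2: TC vs TC ✓; k=3: ATC vs TCA ✗; k=4: CATC vs TCAT ✗; k=5: TCATC vs TCATC ✓; k=6: CTCATC vs TCATCC ✗.
Perfect overlaps at k = 2, 5; the largest is 5.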